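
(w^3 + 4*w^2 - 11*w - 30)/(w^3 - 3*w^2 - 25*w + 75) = (w + 2)/(w - 5)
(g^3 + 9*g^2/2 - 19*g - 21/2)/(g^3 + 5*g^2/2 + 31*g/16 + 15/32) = 16*(g^2 + 4*g - 21)/(16*g^2 + 32*g + 15)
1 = 1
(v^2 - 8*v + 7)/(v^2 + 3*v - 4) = (v - 7)/(v + 4)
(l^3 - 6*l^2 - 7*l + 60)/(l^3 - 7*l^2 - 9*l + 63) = (l^2 - 9*l + 20)/(l^2 - 10*l + 21)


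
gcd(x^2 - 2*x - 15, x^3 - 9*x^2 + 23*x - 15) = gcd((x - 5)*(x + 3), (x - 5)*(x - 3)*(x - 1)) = x - 5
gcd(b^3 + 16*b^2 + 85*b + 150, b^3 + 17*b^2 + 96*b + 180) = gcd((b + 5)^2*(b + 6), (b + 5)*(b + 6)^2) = b^2 + 11*b + 30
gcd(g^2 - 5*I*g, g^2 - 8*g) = g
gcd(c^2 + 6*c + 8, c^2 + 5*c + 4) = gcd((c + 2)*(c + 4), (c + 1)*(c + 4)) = c + 4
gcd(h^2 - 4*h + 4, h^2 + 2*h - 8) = h - 2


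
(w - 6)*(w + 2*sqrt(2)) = w^2 - 6*w + 2*sqrt(2)*w - 12*sqrt(2)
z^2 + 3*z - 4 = (z - 1)*(z + 4)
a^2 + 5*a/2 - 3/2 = (a - 1/2)*(a + 3)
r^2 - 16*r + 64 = (r - 8)^2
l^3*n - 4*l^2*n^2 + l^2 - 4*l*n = l*(l - 4*n)*(l*n + 1)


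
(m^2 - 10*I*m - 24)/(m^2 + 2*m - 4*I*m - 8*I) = (m - 6*I)/(m + 2)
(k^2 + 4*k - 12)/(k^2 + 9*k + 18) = (k - 2)/(k + 3)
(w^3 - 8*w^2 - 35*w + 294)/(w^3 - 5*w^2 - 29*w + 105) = (w^2 - w - 42)/(w^2 + 2*w - 15)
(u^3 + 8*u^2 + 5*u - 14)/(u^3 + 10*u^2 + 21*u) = (u^2 + u - 2)/(u*(u + 3))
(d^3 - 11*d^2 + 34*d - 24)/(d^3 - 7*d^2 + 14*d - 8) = (d - 6)/(d - 2)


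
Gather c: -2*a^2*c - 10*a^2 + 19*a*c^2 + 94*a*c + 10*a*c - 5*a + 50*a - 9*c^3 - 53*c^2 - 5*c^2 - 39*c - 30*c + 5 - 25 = -10*a^2 + 45*a - 9*c^3 + c^2*(19*a - 58) + c*(-2*a^2 + 104*a - 69) - 20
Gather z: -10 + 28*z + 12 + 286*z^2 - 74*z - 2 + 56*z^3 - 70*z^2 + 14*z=56*z^3 + 216*z^2 - 32*z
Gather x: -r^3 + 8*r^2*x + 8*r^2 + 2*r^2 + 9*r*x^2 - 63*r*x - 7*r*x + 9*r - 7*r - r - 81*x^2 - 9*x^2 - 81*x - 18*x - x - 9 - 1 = -r^3 + 10*r^2 + r + x^2*(9*r - 90) + x*(8*r^2 - 70*r - 100) - 10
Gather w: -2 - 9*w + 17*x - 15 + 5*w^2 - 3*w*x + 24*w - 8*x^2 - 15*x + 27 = 5*w^2 + w*(15 - 3*x) - 8*x^2 + 2*x + 10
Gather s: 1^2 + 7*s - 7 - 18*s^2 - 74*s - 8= -18*s^2 - 67*s - 14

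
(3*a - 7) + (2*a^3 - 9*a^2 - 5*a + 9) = 2*a^3 - 9*a^2 - 2*a + 2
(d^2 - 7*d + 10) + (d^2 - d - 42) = 2*d^2 - 8*d - 32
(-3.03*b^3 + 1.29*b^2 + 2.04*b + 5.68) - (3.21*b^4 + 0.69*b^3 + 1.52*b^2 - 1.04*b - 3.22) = -3.21*b^4 - 3.72*b^3 - 0.23*b^2 + 3.08*b + 8.9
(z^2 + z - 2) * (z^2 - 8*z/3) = z^4 - 5*z^3/3 - 14*z^2/3 + 16*z/3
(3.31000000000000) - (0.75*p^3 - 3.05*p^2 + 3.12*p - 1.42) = -0.75*p^3 + 3.05*p^2 - 3.12*p + 4.73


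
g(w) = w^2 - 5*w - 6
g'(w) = 2*w - 5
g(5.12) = -5.39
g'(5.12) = 5.24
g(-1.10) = 0.71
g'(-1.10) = -7.20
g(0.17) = -6.82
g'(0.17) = -4.66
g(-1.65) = 4.97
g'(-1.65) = -8.30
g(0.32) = -7.50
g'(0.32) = -4.36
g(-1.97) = 7.73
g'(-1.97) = -8.94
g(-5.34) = 49.22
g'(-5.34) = -15.68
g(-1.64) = 4.89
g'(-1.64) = -8.28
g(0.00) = -6.00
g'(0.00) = -5.00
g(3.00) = -12.00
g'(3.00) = 1.00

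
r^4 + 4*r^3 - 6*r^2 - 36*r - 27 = (r - 3)*(r + 1)*(r + 3)^2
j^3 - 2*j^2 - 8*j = j*(j - 4)*(j + 2)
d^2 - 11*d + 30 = (d - 6)*(d - 5)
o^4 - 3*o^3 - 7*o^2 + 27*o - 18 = (o - 3)*(o - 2)*(o - 1)*(o + 3)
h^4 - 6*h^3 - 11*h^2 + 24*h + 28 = (h - 7)*(h - 2)*(h + 1)*(h + 2)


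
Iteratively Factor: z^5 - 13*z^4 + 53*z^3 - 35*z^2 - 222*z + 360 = (z + 2)*(z^4 - 15*z^3 + 83*z^2 - 201*z + 180) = (z - 5)*(z + 2)*(z^3 - 10*z^2 + 33*z - 36) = (z - 5)*(z - 3)*(z + 2)*(z^2 - 7*z + 12) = (z - 5)*(z - 4)*(z - 3)*(z + 2)*(z - 3)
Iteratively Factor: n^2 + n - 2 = (n - 1)*(n + 2)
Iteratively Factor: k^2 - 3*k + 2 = (k - 2)*(k - 1)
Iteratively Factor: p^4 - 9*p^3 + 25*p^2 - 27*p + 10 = (p - 5)*(p^3 - 4*p^2 + 5*p - 2) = (p - 5)*(p - 1)*(p^2 - 3*p + 2) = (p - 5)*(p - 1)^2*(p - 2)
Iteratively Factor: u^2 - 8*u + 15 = (u - 5)*(u - 3)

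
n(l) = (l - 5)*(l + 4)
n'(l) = 2*l - 1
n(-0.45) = -19.35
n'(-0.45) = -1.90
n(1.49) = -19.27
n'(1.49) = 1.98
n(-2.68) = -10.14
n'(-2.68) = -6.36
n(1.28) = -19.64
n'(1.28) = 1.56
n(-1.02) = -17.94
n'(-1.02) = -3.04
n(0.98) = -20.02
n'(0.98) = 0.96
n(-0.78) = -18.61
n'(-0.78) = -2.56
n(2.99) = -14.05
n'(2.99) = 4.98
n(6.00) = 10.00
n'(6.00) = 11.00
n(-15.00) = 220.00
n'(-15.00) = -31.00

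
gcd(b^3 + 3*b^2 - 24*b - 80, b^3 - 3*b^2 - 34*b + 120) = b - 5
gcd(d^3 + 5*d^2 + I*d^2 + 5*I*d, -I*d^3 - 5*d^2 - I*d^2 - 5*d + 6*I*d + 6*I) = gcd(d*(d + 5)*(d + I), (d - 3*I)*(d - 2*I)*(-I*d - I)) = 1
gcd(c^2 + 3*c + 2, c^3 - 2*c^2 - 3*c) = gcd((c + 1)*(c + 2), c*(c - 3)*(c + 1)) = c + 1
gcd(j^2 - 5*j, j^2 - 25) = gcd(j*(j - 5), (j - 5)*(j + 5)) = j - 5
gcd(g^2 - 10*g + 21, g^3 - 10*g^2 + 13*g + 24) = g - 3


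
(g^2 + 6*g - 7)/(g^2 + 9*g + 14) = (g - 1)/(g + 2)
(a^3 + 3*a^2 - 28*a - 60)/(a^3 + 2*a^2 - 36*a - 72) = (a - 5)/(a - 6)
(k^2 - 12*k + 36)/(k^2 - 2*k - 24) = (k - 6)/(k + 4)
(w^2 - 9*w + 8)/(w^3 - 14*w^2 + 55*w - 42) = (w - 8)/(w^2 - 13*w + 42)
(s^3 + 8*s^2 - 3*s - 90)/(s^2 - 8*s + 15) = (s^2 + 11*s + 30)/(s - 5)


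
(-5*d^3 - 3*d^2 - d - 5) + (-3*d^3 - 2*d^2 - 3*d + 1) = -8*d^3 - 5*d^2 - 4*d - 4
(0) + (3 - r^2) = 3 - r^2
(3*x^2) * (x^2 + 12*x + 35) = 3*x^4 + 36*x^3 + 105*x^2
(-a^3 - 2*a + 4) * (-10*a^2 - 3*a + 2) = 10*a^5 + 3*a^4 + 18*a^3 - 34*a^2 - 16*a + 8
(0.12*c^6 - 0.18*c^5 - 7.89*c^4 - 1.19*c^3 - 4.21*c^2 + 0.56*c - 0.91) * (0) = 0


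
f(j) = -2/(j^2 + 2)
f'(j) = 4*j/(j^2 + 2)^2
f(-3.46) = -0.14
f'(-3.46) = -0.07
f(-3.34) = -0.15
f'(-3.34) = -0.08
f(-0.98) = -0.68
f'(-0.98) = -0.45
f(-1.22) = -0.57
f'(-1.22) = -0.40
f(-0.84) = -0.74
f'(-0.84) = -0.46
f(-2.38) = -0.26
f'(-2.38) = -0.16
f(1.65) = -0.42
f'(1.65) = 0.30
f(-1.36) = -0.52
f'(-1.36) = -0.37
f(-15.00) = -0.00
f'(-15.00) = 0.00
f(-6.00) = -0.05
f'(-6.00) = -0.02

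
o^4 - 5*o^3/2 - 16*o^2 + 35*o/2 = o*(o - 5)*(o - 1)*(o + 7/2)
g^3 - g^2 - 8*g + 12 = (g - 2)^2*(g + 3)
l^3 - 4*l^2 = l^2*(l - 4)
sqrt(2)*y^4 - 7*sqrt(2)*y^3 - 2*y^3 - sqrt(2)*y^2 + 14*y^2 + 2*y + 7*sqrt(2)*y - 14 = (y - 7)*(y - 1)*(y - sqrt(2))*(sqrt(2)*y + sqrt(2))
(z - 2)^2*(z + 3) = z^3 - z^2 - 8*z + 12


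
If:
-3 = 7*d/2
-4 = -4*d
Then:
No Solution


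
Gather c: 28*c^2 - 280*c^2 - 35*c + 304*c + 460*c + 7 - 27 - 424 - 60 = -252*c^2 + 729*c - 504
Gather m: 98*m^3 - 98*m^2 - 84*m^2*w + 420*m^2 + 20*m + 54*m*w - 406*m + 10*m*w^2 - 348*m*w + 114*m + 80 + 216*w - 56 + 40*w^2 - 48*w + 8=98*m^3 + m^2*(322 - 84*w) + m*(10*w^2 - 294*w - 272) + 40*w^2 + 168*w + 32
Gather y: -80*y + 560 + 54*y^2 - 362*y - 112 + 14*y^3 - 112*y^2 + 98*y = 14*y^3 - 58*y^2 - 344*y + 448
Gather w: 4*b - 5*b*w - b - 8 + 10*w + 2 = 3*b + w*(10 - 5*b) - 6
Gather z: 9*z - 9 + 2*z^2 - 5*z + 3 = 2*z^2 + 4*z - 6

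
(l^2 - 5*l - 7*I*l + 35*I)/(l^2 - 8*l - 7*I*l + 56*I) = (l - 5)/(l - 8)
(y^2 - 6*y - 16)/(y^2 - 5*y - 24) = (y + 2)/(y + 3)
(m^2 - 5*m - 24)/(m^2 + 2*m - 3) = (m - 8)/(m - 1)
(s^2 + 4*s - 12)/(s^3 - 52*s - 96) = (s - 2)/(s^2 - 6*s - 16)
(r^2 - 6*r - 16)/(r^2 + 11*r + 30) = (r^2 - 6*r - 16)/(r^2 + 11*r + 30)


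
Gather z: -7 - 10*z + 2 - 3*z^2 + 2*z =-3*z^2 - 8*z - 5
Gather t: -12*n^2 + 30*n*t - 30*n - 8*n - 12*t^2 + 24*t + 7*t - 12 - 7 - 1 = -12*n^2 - 38*n - 12*t^2 + t*(30*n + 31) - 20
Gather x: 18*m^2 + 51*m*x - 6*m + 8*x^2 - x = 18*m^2 - 6*m + 8*x^2 + x*(51*m - 1)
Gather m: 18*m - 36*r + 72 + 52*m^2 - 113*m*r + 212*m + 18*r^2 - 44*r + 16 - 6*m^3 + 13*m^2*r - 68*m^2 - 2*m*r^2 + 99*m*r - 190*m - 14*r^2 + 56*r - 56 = -6*m^3 + m^2*(13*r - 16) + m*(-2*r^2 - 14*r + 40) + 4*r^2 - 24*r + 32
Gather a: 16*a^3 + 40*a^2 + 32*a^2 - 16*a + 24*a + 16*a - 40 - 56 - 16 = 16*a^3 + 72*a^2 + 24*a - 112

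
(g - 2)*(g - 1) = g^2 - 3*g + 2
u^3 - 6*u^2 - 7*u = u*(u - 7)*(u + 1)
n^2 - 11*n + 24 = (n - 8)*(n - 3)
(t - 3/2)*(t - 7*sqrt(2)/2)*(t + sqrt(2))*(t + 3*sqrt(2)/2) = t^4 - 3*t^3/2 - sqrt(2)*t^3 - 29*t^2/2 + 3*sqrt(2)*t^2/2 - 21*sqrt(2)*t/2 + 87*t/4 + 63*sqrt(2)/4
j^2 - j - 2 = (j - 2)*(j + 1)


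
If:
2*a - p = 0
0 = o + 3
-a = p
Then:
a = 0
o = -3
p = 0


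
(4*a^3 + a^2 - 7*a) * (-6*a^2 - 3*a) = -24*a^5 - 18*a^4 + 39*a^3 + 21*a^2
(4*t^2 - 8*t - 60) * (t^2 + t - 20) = 4*t^4 - 4*t^3 - 148*t^2 + 100*t + 1200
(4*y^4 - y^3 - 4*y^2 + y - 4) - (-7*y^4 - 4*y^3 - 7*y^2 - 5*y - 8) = 11*y^4 + 3*y^3 + 3*y^2 + 6*y + 4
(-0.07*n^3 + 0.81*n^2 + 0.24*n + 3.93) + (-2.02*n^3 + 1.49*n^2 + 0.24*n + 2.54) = -2.09*n^3 + 2.3*n^2 + 0.48*n + 6.47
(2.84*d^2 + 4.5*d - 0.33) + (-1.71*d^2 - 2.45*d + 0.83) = 1.13*d^2 + 2.05*d + 0.5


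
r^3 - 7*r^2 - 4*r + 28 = (r - 7)*(r - 2)*(r + 2)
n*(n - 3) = n^2 - 3*n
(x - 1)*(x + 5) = x^2 + 4*x - 5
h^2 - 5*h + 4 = (h - 4)*(h - 1)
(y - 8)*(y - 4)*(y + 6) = y^3 - 6*y^2 - 40*y + 192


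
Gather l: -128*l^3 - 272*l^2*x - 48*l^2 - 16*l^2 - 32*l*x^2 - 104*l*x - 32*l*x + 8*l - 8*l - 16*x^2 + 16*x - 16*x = -128*l^3 + l^2*(-272*x - 64) + l*(-32*x^2 - 136*x) - 16*x^2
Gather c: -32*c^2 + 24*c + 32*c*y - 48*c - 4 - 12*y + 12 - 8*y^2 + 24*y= -32*c^2 + c*(32*y - 24) - 8*y^2 + 12*y + 8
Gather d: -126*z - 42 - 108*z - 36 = -234*z - 78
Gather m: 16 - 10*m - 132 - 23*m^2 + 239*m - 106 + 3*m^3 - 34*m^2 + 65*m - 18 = 3*m^3 - 57*m^2 + 294*m - 240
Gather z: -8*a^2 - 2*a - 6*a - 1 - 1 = -8*a^2 - 8*a - 2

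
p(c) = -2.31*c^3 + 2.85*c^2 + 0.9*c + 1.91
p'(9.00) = -509.13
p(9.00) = -1443.13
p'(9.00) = -509.13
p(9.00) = -1443.13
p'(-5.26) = -220.82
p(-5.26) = 412.21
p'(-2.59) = -60.35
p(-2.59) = 58.83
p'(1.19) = -2.13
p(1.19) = 3.12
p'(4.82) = -132.63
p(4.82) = -186.21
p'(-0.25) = -0.96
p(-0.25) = 1.90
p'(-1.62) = -26.52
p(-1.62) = 17.75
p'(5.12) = -151.58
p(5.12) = -228.81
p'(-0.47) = -3.31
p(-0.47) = 2.36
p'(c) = -6.93*c^2 + 5.7*c + 0.9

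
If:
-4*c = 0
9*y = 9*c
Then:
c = 0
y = 0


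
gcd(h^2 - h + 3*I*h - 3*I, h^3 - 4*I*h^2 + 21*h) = h + 3*I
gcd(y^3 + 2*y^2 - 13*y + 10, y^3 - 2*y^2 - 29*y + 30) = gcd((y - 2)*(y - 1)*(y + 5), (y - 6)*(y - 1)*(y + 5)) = y^2 + 4*y - 5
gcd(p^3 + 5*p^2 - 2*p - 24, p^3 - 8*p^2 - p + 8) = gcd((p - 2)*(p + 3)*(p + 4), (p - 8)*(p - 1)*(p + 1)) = 1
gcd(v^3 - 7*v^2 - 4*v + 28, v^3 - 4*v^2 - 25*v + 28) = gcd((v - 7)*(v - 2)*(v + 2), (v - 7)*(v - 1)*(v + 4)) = v - 7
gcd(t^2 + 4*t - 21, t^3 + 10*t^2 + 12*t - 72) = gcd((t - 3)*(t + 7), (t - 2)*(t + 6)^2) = 1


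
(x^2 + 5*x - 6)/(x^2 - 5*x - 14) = (-x^2 - 5*x + 6)/(-x^2 + 5*x + 14)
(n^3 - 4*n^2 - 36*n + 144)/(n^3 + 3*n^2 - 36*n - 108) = (n - 4)/(n + 3)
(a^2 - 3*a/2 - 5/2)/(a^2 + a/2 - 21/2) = (2*a^2 - 3*a - 5)/(2*a^2 + a - 21)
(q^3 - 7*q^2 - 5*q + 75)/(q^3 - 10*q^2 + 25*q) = (q + 3)/q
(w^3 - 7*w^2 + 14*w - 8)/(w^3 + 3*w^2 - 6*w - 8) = (w^2 - 5*w + 4)/(w^2 + 5*w + 4)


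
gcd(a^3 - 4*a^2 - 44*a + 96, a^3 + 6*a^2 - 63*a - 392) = a - 8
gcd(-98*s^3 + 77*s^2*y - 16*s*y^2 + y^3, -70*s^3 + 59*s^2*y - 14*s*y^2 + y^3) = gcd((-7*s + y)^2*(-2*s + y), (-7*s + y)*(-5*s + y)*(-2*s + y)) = 14*s^2 - 9*s*y + y^2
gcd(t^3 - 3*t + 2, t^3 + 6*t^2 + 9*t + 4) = 1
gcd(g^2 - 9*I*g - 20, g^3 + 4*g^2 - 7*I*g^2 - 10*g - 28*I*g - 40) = g - 5*I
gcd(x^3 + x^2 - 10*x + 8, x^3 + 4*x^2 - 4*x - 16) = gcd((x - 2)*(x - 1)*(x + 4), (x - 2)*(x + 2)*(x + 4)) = x^2 + 2*x - 8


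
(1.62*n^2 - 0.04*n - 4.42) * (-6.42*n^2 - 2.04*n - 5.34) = -10.4004*n^4 - 3.048*n^3 + 19.8072*n^2 + 9.2304*n + 23.6028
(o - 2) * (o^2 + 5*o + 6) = o^3 + 3*o^2 - 4*o - 12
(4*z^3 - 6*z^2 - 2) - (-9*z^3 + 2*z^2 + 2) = 13*z^3 - 8*z^2 - 4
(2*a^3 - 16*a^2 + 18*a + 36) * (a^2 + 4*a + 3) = 2*a^5 - 8*a^4 - 40*a^3 + 60*a^2 + 198*a + 108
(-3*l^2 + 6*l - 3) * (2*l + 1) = -6*l^3 + 9*l^2 - 3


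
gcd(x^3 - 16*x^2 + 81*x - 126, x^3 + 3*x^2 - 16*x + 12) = 1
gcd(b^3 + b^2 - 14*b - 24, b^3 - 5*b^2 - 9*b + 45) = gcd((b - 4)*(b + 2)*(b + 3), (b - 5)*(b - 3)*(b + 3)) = b + 3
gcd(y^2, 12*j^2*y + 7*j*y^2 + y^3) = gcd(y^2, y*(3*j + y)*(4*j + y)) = y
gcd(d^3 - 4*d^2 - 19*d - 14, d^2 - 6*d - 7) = d^2 - 6*d - 7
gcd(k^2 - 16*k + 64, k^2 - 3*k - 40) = k - 8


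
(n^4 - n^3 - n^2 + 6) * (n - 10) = n^5 - 11*n^4 + 9*n^3 + 10*n^2 + 6*n - 60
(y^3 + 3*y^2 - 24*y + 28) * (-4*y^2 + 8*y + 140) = -4*y^5 - 4*y^4 + 260*y^3 + 116*y^2 - 3136*y + 3920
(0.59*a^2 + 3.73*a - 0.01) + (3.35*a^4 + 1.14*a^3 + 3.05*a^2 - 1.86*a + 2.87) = 3.35*a^4 + 1.14*a^3 + 3.64*a^2 + 1.87*a + 2.86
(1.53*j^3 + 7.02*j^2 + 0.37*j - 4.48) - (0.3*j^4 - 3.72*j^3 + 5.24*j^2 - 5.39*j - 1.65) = -0.3*j^4 + 5.25*j^3 + 1.78*j^2 + 5.76*j - 2.83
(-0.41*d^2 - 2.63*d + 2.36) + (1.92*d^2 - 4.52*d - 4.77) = 1.51*d^2 - 7.15*d - 2.41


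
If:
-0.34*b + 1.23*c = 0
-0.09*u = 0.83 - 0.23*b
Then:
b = 0.391304347826087*u + 3.60869565217391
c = 0.108165429480382*u + 0.997525627430187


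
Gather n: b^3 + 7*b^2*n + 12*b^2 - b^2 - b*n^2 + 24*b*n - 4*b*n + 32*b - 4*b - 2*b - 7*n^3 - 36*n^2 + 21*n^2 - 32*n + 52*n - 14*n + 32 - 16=b^3 + 11*b^2 + 26*b - 7*n^3 + n^2*(-b - 15) + n*(7*b^2 + 20*b + 6) + 16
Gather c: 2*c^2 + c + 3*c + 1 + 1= 2*c^2 + 4*c + 2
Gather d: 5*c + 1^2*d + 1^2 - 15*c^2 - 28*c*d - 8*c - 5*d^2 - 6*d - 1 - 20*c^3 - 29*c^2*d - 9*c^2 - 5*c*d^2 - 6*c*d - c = -20*c^3 - 24*c^2 - 4*c + d^2*(-5*c - 5) + d*(-29*c^2 - 34*c - 5)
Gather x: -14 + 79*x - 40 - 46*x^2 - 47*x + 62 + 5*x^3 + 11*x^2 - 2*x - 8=5*x^3 - 35*x^2 + 30*x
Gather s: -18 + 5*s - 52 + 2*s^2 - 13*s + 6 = 2*s^2 - 8*s - 64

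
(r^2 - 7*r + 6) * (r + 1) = r^3 - 6*r^2 - r + 6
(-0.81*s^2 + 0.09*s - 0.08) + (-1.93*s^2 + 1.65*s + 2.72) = -2.74*s^2 + 1.74*s + 2.64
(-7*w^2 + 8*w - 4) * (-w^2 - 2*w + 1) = 7*w^4 + 6*w^3 - 19*w^2 + 16*w - 4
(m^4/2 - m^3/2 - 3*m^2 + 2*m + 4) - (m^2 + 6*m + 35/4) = m^4/2 - m^3/2 - 4*m^2 - 4*m - 19/4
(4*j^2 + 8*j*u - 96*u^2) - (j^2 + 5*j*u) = 3*j^2 + 3*j*u - 96*u^2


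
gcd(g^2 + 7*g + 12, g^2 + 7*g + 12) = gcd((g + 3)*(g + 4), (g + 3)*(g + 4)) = g^2 + 7*g + 12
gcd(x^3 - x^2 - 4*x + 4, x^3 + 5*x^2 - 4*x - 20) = x^2 - 4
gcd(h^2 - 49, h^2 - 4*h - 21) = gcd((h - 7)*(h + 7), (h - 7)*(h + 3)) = h - 7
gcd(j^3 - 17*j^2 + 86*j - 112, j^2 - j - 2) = j - 2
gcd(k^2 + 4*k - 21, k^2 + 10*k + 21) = k + 7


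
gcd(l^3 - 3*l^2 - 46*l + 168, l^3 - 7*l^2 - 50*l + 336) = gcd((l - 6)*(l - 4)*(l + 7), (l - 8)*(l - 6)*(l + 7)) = l^2 + l - 42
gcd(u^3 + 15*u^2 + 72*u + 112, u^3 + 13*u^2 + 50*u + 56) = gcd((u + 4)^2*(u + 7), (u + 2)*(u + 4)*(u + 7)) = u^2 + 11*u + 28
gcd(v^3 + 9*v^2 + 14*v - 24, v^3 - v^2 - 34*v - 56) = v + 4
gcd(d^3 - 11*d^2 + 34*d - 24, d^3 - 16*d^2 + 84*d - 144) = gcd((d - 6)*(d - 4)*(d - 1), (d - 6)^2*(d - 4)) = d^2 - 10*d + 24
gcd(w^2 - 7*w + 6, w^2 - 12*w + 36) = w - 6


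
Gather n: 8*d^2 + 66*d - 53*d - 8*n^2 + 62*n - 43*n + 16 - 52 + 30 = 8*d^2 + 13*d - 8*n^2 + 19*n - 6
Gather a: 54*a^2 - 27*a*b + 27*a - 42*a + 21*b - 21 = 54*a^2 + a*(-27*b - 15) + 21*b - 21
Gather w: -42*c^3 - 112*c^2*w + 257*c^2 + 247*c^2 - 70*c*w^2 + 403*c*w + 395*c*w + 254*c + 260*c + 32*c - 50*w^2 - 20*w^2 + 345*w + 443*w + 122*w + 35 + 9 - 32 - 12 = -42*c^3 + 504*c^2 + 546*c + w^2*(-70*c - 70) + w*(-112*c^2 + 798*c + 910)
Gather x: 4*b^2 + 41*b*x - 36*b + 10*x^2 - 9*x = 4*b^2 - 36*b + 10*x^2 + x*(41*b - 9)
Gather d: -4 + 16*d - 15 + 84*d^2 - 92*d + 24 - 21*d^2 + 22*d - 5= 63*d^2 - 54*d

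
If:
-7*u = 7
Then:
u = -1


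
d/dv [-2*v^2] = -4*v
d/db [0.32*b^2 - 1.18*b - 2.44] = 0.64*b - 1.18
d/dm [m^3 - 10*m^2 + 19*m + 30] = 3*m^2 - 20*m + 19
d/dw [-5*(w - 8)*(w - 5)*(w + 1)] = -15*w^2 + 120*w - 135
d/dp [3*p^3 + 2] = 9*p^2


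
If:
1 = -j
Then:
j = -1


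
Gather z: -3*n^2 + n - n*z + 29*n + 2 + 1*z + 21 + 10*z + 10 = -3*n^2 + 30*n + z*(11 - n) + 33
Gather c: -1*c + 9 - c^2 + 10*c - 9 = -c^2 + 9*c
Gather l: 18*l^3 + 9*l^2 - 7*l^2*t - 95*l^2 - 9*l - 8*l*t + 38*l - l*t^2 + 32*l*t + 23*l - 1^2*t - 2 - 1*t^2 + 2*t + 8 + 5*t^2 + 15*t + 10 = 18*l^3 + l^2*(-7*t - 86) + l*(-t^2 + 24*t + 52) + 4*t^2 + 16*t + 16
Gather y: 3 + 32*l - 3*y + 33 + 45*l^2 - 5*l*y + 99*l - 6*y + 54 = 45*l^2 + 131*l + y*(-5*l - 9) + 90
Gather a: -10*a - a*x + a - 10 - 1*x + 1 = a*(-x - 9) - x - 9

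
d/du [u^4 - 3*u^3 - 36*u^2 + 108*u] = 4*u^3 - 9*u^2 - 72*u + 108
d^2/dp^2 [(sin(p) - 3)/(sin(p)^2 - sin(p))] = (-sin(p) + 10 + 3/sin(p) - 12/sin(p)^2 + 6/sin(p)^3)/(sin(p) - 1)^2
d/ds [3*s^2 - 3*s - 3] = 6*s - 3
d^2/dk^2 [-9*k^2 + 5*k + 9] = -18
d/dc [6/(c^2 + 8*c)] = 12*(-c - 4)/(c^2*(c + 8)^2)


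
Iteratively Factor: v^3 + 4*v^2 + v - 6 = (v + 3)*(v^2 + v - 2) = (v - 1)*(v + 3)*(v + 2)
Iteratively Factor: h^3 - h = (h + 1)*(h^2 - h) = (h - 1)*(h + 1)*(h)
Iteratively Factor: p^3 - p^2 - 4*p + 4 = (p + 2)*(p^2 - 3*p + 2) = (p - 1)*(p + 2)*(p - 2)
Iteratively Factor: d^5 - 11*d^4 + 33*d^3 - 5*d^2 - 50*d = (d)*(d^4 - 11*d^3 + 33*d^2 - 5*d - 50) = d*(d - 2)*(d^3 - 9*d^2 + 15*d + 25) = d*(d - 5)*(d - 2)*(d^2 - 4*d - 5) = d*(d - 5)*(d - 2)*(d + 1)*(d - 5)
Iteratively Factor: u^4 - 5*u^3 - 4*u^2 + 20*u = (u)*(u^3 - 5*u^2 - 4*u + 20) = u*(u - 2)*(u^2 - 3*u - 10) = u*(u - 2)*(u + 2)*(u - 5)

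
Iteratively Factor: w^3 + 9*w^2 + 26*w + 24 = (w + 4)*(w^2 + 5*w + 6) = (w + 2)*(w + 4)*(w + 3)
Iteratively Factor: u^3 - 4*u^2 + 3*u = (u)*(u^2 - 4*u + 3) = u*(u - 1)*(u - 3)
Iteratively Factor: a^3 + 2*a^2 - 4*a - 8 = (a + 2)*(a^2 - 4) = (a - 2)*(a + 2)*(a + 2)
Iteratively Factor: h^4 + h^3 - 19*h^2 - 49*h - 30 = (h + 1)*(h^3 - 19*h - 30) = (h + 1)*(h + 3)*(h^2 - 3*h - 10) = (h - 5)*(h + 1)*(h + 3)*(h + 2)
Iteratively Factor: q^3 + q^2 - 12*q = (q + 4)*(q^2 - 3*q) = (q - 3)*(q + 4)*(q)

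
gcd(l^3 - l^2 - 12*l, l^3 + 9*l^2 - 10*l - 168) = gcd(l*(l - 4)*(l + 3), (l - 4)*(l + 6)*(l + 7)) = l - 4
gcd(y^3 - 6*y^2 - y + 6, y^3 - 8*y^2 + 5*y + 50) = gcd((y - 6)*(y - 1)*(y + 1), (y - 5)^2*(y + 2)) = 1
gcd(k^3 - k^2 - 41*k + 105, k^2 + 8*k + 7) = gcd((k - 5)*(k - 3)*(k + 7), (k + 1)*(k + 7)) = k + 7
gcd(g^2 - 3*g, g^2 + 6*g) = g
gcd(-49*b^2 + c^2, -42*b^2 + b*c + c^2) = 7*b + c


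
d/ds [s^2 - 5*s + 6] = 2*s - 5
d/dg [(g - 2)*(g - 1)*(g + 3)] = 3*g^2 - 7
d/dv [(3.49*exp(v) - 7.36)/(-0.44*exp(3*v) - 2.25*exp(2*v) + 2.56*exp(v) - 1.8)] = (3.0712*exp(3*v) - 1.8627*exp(2*v) - 33.12*exp(v) + 12.5596)*exp(v)/(0.1936*exp(6*v) + 1.98*exp(5*v) + 2.8097*exp(4*v) - 9.936*exp(3*v) + 14.6536*exp(2*v) - 9.216*exp(v) + 3.24)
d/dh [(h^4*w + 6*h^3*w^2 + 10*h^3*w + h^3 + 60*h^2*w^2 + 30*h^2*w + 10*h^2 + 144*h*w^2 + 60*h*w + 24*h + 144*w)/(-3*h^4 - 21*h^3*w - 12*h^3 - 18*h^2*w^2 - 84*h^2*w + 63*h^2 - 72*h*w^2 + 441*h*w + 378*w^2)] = (-h^4*w^2 + 6*h^4*w + h^4 - 8*h^3*w^2 + 90*h^3*w + 20*h^3 + 47*h^2*w^2 + 312*h^2*w + 133*h^2 + 420*h*w^2 + 90*h*w + 192*h + 504*w^2 + 306*w - 504)/(3*(h^6 + 2*h^5*w + 8*h^5 + h^4*w^2 + 16*h^4*w - 26*h^4 + 8*h^3*w^2 - 52*h^3*w - 168*h^3 - 26*h^2*w^2 - 336*h^2*w + 441*h^2 - 168*h*w^2 + 882*h*w + 441*w^2))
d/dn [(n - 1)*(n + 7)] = 2*n + 6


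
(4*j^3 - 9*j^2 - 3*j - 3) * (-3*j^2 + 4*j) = -12*j^5 + 43*j^4 - 27*j^3 - 3*j^2 - 12*j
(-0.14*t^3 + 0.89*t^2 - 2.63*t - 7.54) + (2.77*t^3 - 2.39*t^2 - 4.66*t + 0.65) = 2.63*t^3 - 1.5*t^2 - 7.29*t - 6.89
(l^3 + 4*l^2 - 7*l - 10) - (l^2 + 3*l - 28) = l^3 + 3*l^2 - 10*l + 18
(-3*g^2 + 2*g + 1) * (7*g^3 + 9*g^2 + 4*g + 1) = -21*g^5 - 13*g^4 + 13*g^3 + 14*g^2 + 6*g + 1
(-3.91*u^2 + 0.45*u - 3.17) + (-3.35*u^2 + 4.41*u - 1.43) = -7.26*u^2 + 4.86*u - 4.6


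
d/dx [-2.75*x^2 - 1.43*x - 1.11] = -5.5*x - 1.43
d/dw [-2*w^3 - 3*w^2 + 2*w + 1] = -6*w^2 - 6*w + 2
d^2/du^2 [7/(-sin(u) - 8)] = 7*(sin(u)^2 - 8*sin(u) - 2)/(sin(u) + 8)^3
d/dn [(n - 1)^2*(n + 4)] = (n - 1)*(3*n + 7)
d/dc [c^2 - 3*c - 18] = 2*c - 3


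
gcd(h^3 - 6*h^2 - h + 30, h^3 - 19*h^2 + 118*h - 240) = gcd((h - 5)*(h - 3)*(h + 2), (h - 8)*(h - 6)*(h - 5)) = h - 5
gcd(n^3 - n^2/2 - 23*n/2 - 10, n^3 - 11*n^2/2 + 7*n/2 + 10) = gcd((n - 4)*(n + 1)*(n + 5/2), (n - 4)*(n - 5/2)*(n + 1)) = n^2 - 3*n - 4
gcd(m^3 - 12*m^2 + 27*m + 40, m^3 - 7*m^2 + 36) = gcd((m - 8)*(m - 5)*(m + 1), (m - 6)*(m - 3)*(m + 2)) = 1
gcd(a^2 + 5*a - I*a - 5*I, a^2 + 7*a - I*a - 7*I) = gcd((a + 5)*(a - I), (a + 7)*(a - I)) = a - I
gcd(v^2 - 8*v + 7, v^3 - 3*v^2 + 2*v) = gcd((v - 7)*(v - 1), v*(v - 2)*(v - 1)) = v - 1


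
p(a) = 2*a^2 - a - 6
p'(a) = 4*a - 1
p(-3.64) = 24.14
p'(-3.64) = -15.56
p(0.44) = -6.05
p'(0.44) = 0.76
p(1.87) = -0.88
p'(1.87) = 6.48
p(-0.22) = -5.68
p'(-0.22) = -1.88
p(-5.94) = 70.51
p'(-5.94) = -24.76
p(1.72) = -1.80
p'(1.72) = 5.88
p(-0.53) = -4.91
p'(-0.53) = -3.12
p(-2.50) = 9.00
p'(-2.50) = -11.00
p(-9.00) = 165.00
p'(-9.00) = -37.00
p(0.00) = -6.00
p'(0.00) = -1.00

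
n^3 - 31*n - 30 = (n - 6)*(n + 1)*(n + 5)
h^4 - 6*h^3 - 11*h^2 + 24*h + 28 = (h - 7)*(h - 2)*(h + 1)*(h + 2)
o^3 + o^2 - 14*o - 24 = (o - 4)*(o + 2)*(o + 3)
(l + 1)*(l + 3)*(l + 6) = l^3 + 10*l^2 + 27*l + 18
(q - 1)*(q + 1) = q^2 - 1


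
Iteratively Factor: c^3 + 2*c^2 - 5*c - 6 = (c + 3)*(c^2 - c - 2) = (c + 1)*(c + 3)*(c - 2)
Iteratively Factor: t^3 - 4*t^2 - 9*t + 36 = (t - 4)*(t^2 - 9) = (t - 4)*(t + 3)*(t - 3)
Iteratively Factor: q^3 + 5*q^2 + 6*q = (q + 3)*(q^2 + 2*q) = (q + 2)*(q + 3)*(q)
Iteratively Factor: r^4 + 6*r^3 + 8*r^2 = (r)*(r^3 + 6*r^2 + 8*r) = r*(r + 2)*(r^2 + 4*r) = r^2*(r + 2)*(r + 4)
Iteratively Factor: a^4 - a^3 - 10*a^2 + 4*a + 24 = (a + 2)*(a^3 - 3*a^2 - 4*a + 12) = (a - 2)*(a + 2)*(a^2 - a - 6) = (a - 2)*(a + 2)^2*(a - 3)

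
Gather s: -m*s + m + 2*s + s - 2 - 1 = m + s*(3 - m) - 3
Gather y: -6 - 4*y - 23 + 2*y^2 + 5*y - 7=2*y^2 + y - 36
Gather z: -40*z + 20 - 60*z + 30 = 50 - 100*z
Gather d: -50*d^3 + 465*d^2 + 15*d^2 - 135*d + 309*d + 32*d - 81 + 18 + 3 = -50*d^3 + 480*d^2 + 206*d - 60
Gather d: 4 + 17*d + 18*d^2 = 18*d^2 + 17*d + 4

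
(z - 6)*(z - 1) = z^2 - 7*z + 6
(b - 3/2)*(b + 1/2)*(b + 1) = b^3 - 7*b/4 - 3/4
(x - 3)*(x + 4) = x^2 + x - 12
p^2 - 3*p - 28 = (p - 7)*(p + 4)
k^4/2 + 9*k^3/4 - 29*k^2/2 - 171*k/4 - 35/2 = (k/2 + 1)*(k - 5)*(k + 1/2)*(k + 7)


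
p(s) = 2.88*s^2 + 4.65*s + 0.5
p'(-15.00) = -81.75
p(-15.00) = 578.75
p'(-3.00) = -12.63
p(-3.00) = 12.47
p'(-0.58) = 1.31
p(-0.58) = -1.23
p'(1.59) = 13.81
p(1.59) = 15.17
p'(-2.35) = -8.89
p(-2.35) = 5.48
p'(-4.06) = -18.74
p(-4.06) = 29.09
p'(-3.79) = -17.18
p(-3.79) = 24.25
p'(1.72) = 14.56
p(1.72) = 17.02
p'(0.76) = 9.03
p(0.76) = 5.70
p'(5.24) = 34.83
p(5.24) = 103.94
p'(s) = 5.76*s + 4.65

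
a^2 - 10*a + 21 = (a - 7)*(a - 3)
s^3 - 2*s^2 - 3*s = s*(s - 3)*(s + 1)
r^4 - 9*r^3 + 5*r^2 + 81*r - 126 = (r - 7)*(r - 3)*(r - 2)*(r + 3)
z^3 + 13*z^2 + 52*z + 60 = (z + 2)*(z + 5)*(z + 6)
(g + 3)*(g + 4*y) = g^2 + 4*g*y + 3*g + 12*y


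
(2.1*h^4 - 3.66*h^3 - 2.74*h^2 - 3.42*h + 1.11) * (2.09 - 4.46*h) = -9.366*h^5 + 20.7126*h^4 + 4.571*h^3 + 9.5266*h^2 - 12.0984*h + 2.3199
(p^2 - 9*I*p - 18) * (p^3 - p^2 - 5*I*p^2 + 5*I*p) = p^5 - p^4 - 14*I*p^4 - 63*p^3 + 14*I*p^3 + 63*p^2 + 90*I*p^2 - 90*I*p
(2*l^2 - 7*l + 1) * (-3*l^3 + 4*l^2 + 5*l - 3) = -6*l^5 + 29*l^4 - 21*l^3 - 37*l^2 + 26*l - 3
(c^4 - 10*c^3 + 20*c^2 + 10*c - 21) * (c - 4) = c^5 - 14*c^4 + 60*c^3 - 70*c^2 - 61*c + 84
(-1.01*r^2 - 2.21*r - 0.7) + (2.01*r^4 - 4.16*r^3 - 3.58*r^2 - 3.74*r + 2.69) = 2.01*r^4 - 4.16*r^3 - 4.59*r^2 - 5.95*r + 1.99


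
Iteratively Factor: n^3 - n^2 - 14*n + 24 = (n + 4)*(n^2 - 5*n + 6) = (n - 2)*(n + 4)*(n - 3)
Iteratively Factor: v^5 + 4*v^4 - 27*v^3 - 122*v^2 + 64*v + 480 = (v + 4)*(v^4 - 27*v^2 - 14*v + 120) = (v + 4)^2*(v^3 - 4*v^2 - 11*v + 30) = (v + 3)*(v + 4)^2*(v^2 - 7*v + 10) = (v - 5)*(v + 3)*(v + 4)^2*(v - 2)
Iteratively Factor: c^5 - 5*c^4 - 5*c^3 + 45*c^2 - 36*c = (c - 4)*(c^4 - c^3 - 9*c^2 + 9*c) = (c - 4)*(c + 3)*(c^3 - 4*c^2 + 3*c) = (c - 4)*(c - 1)*(c + 3)*(c^2 - 3*c) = c*(c - 4)*(c - 1)*(c + 3)*(c - 3)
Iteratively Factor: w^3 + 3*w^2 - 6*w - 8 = (w + 4)*(w^2 - w - 2) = (w - 2)*(w + 4)*(w + 1)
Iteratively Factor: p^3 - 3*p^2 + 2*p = (p - 1)*(p^2 - 2*p) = (p - 2)*(p - 1)*(p)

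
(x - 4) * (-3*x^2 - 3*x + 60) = -3*x^3 + 9*x^2 + 72*x - 240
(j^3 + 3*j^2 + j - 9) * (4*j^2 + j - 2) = 4*j^5 + 13*j^4 + 5*j^3 - 41*j^2 - 11*j + 18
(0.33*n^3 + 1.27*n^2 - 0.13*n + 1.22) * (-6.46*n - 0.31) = -2.1318*n^4 - 8.3065*n^3 + 0.4461*n^2 - 7.8409*n - 0.3782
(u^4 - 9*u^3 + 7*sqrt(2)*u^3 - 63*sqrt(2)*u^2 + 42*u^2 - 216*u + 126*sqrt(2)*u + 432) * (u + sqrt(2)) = u^5 - 9*u^4 + 8*sqrt(2)*u^4 - 72*sqrt(2)*u^3 + 56*u^3 - 342*u^2 + 168*sqrt(2)*u^2 - 216*sqrt(2)*u + 684*u + 432*sqrt(2)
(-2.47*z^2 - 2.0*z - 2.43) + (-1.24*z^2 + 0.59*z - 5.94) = -3.71*z^2 - 1.41*z - 8.37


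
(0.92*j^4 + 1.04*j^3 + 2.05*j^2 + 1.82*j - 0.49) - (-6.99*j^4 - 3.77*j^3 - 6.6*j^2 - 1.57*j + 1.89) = 7.91*j^4 + 4.81*j^3 + 8.65*j^2 + 3.39*j - 2.38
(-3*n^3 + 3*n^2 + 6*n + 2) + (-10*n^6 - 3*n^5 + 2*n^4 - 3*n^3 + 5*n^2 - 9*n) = -10*n^6 - 3*n^5 + 2*n^4 - 6*n^3 + 8*n^2 - 3*n + 2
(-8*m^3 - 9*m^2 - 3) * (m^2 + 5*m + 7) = -8*m^5 - 49*m^4 - 101*m^3 - 66*m^2 - 15*m - 21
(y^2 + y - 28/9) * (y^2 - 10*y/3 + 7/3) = y^4 - 7*y^3/3 - 37*y^2/9 + 343*y/27 - 196/27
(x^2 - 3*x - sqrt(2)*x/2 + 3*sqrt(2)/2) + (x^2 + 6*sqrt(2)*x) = 2*x^2 - 3*x + 11*sqrt(2)*x/2 + 3*sqrt(2)/2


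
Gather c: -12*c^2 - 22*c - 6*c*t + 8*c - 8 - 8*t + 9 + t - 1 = -12*c^2 + c*(-6*t - 14) - 7*t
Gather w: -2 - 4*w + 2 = -4*w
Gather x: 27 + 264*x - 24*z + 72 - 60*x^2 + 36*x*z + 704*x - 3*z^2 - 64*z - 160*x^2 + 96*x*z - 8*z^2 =-220*x^2 + x*(132*z + 968) - 11*z^2 - 88*z + 99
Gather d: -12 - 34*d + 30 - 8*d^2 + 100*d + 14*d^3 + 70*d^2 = 14*d^3 + 62*d^2 + 66*d + 18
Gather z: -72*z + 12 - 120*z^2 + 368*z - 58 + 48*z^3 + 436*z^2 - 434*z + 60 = 48*z^3 + 316*z^2 - 138*z + 14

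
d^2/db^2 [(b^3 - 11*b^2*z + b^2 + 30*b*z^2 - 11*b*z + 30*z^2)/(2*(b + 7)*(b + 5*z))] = 2*(55*b^3*z^2 + 48*b^3*z + 21*b^3 + 885*b^2*z^2 + 315*b^2*z - 1350*b*z^3 + 2730*b*z^2 - 2250*z^4 - 8925*z^3 + 2695*z^2)/(b^6 + 15*b^5*z + 21*b^5 + 75*b^4*z^2 + 315*b^4*z + 147*b^4 + 125*b^3*z^3 + 1575*b^3*z^2 + 2205*b^3*z + 343*b^3 + 2625*b^2*z^3 + 11025*b^2*z^2 + 5145*b^2*z + 18375*b*z^3 + 25725*b*z^2 + 42875*z^3)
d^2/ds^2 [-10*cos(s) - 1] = 10*cos(s)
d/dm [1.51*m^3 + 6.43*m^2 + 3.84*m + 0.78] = 4.53*m^2 + 12.86*m + 3.84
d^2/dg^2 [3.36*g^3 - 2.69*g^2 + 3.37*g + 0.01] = 20.16*g - 5.38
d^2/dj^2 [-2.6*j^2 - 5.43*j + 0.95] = -5.20000000000000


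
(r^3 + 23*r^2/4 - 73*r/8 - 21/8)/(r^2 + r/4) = r + 11/2 - 21/(2*r)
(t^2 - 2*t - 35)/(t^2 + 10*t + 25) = (t - 7)/(t + 5)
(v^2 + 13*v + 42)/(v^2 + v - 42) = (v + 6)/(v - 6)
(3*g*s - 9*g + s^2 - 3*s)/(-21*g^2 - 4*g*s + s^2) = (s - 3)/(-7*g + s)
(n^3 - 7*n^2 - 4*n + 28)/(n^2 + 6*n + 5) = (n^3 - 7*n^2 - 4*n + 28)/(n^2 + 6*n + 5)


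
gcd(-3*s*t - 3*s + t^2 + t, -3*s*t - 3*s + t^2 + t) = 3*s*t + 3*s - t^2 - t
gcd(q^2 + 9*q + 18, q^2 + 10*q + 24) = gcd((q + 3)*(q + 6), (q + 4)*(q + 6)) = q + 6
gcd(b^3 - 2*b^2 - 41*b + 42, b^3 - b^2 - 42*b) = b^2 - b - 42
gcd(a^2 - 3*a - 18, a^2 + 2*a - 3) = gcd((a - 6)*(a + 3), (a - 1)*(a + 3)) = a + 3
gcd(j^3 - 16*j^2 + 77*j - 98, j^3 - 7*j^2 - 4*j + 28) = j^2 - 9*j + 14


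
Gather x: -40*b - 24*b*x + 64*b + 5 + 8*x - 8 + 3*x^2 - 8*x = -24*b*x + 24*b + 3*x^2 - 3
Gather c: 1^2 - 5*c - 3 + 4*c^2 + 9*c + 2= 4*c^2 + 4*c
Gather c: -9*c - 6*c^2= -6*c^2 - 9*c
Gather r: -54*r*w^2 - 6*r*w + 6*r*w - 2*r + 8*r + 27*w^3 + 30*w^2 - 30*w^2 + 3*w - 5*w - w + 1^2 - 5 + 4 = r*(6 - 54*w^2) + 27*w^3 - 3*w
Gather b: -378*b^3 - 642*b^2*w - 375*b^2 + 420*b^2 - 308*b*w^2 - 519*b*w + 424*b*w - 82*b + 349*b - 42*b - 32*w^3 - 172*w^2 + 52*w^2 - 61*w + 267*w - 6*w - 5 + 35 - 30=-378*b^3 + b^2*(45 - 642*w) + b*(-308*w^2 - 95*w + 225) - 32*w^3 - 120*w^2 + 200*w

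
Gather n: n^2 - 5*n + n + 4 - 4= n^2 - 4*n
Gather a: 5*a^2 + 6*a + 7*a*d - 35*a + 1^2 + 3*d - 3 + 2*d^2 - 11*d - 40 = 5*a^2 + a*(7*d - 29) + 2*d^2 - 8*d - 42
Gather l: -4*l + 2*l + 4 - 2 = 2 - 2*l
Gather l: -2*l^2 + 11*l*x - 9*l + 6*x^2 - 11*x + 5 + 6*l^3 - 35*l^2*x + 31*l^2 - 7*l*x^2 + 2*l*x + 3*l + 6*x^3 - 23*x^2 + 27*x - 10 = 6*l^3 + l^2*(29 - 35*x) + l*(-7*x^2 + 13*x - 6) + 6*x^3 - 17*x^2 + 16*x - 5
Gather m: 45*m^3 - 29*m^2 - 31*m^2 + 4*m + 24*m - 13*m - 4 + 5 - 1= 45*m^3 - 60*m^2 + 15*m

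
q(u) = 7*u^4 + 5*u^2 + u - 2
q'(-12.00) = -48503.00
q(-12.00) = 145858.00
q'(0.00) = 1.00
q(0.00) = -2.00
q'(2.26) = 346.81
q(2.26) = 208.41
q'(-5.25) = -4103.19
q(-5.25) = 5448.40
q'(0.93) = 32.82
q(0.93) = 8.49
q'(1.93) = 221.59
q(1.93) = 115.68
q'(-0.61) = -11.46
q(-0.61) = 0.22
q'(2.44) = 432.15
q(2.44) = 278.33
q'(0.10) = 2.03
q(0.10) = -1.85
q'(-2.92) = -725.32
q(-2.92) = 546.61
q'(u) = 28*u^3 + 10*u + 1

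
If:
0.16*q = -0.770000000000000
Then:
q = -4.81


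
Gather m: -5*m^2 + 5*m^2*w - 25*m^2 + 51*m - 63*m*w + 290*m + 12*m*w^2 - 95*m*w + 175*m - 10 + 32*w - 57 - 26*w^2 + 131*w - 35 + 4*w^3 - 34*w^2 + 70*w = m^2*(5*w - 30) + m*(12*w^2 - 158*w + 516) + 4*w^3 - 60*w^2 + 233*w - 102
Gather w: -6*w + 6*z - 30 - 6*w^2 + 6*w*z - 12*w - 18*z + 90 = -6*w^2 + w*(6*z - 18) - 12*z + 60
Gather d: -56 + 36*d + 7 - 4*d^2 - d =-4*d^2 + 35*d - 49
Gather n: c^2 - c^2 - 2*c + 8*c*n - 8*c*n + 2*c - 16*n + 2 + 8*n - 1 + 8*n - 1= 0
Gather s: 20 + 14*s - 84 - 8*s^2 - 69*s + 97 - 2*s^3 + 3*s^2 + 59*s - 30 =-2*s^3 - 5*s^2 + 4*s + 3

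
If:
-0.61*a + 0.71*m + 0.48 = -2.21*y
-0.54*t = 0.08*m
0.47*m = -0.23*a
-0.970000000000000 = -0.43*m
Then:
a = -4.61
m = 2.26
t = -0.33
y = -2.21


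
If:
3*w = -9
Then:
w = -3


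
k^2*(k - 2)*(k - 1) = k^4 - 3*k^3 + 2*k^2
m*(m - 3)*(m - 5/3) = m^3 - 14*m^2/3 + 5*m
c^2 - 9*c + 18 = (c - 6)*(c - 3)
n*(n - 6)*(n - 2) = n^3 - 8*n^2 + 12*n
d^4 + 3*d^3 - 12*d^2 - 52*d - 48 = (d - 4)*(d + 2)^2*(d + 3)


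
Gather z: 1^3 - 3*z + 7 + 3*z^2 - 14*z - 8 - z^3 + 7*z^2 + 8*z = -z^3 + 10*z^2 - 9*z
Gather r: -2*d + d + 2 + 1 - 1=2 - d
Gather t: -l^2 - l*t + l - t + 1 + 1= -l^2 + l + t*(-l - 1) + 2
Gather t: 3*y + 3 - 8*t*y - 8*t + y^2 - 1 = t*(-8*y - 8) + y^2 + 3*y + 2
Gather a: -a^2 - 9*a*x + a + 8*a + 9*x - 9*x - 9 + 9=-a^2 + a*(9 - 9*x)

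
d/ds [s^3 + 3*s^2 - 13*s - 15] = 3*s^2 + 6*s - 13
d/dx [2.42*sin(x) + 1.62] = 2.42*cos(x)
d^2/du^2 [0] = 0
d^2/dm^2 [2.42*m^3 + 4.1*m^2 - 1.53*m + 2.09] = 14.52*m + 8.2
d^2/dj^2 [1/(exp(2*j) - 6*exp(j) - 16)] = 2*((3 - 2*exp(j))*(-exp(2*j) + 6*exp(j) + 16) - 4*(exp(j) - 3)^2*exp(j))*exp(j)/(-exp(2*j) + 6*exp(j) + 16)^3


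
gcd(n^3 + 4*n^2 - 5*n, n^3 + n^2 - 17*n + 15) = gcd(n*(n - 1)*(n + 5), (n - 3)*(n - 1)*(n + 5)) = n^2 + 4*n - 5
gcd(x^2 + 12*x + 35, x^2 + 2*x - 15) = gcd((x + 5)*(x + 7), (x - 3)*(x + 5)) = x + 5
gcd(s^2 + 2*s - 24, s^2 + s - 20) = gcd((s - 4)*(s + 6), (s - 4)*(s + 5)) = s - 4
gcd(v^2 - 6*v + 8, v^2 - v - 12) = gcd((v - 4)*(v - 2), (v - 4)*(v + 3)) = v - 4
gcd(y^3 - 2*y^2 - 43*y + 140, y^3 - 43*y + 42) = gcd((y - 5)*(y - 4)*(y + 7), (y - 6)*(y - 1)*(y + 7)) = y + 7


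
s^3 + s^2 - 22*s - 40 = (s - 5)*(s + 2)*(s + 4)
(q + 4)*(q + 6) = q^2 + 10*q + 24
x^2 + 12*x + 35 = (x + 5)*(x + 7)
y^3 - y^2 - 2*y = y*(y - 2)*(y + 1)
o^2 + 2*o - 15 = (o - 3)*(o + 5)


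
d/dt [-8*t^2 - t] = -16*t - 1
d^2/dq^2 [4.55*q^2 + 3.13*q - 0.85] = 9.10000000000000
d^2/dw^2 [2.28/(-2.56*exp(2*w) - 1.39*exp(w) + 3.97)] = (-2.28*(5.12*exp(w) + 1.39)*(10.24*exp(w) + 2.78)*exp(w) + (23.3472*exp(w) + 3.1692)*(2.56*exp(2*w) + 1.39*exp(w) - 3.97))*exp(w)/(2.56*exp(2*w) + 1.39*exp(w) - 3.97)^3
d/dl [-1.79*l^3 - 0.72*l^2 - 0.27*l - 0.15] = -5.37*l^2 - 1.44*l - 0.27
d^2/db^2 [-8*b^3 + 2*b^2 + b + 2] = 4 - 48*b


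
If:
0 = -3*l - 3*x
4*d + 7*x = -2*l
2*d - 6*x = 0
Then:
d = 0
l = 0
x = 0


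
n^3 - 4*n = n*(n - 2)*(n + 2)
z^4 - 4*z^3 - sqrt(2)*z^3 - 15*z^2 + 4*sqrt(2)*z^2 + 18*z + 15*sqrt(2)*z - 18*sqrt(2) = (z - 6)*(z - 1)*(z + 3)*(z - sqrt(2))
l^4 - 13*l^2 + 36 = (l - 3)*(l - 2)*(l + 2)*(l + 3)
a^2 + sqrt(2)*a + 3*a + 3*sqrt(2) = (a + 3)*(a + sqrt(2))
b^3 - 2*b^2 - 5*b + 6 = (b - 3)*(b - 1)*(b + 2)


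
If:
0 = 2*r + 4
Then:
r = -2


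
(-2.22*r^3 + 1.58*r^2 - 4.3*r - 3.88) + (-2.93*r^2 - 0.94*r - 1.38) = -2.22*r^3 - 1.35*r^2 - 5.24*r - 5.26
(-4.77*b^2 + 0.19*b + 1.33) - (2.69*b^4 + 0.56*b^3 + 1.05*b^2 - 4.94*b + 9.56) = -2.69*b^4 - 0.56*b^3 - 5.82*b^2 + 5.13*b - 8.23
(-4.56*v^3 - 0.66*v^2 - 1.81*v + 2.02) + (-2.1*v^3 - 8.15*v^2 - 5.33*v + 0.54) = -6.66*v^3 - 8.81*v^2 - 7.14*v + 2.56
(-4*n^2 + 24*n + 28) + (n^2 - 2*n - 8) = -3*n^2 + 22*n + 20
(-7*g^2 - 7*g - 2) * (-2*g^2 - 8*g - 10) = 14*g^4 + 70*g^3 + 130*g^2 + 86*g + 20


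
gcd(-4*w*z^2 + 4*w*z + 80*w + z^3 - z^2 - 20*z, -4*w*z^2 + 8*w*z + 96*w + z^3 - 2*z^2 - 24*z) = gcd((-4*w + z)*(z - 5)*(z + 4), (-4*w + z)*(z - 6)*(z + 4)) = -4*w*z - 16*w + z^2 + 4*z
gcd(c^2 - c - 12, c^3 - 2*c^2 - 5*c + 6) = 1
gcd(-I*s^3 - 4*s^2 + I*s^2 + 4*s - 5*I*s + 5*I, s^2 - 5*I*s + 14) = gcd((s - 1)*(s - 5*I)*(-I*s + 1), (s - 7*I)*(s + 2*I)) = 1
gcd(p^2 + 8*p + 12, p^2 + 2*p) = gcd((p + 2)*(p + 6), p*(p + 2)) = p + 2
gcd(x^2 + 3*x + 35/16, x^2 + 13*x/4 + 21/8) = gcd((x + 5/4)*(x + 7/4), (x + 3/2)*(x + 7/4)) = x + 7/4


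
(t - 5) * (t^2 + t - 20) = t^3 - 4*t^2 - 25*t + 100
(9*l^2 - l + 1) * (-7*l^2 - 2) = -63*l^4 + 7*l^3 - 25*l^2 + 2*l - 2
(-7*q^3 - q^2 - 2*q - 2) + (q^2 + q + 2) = -7*q^3 - q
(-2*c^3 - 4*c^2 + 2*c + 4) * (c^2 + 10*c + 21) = -2*c^5 - 24*c^4 - 80*c^3 - 60*c^2 + 82*c + 84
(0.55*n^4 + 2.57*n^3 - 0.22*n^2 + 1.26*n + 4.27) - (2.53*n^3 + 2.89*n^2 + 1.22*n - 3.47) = 0.55*n^4 + 0.04*n^3 - 3.11*n^2 + 0.04*n + 7.74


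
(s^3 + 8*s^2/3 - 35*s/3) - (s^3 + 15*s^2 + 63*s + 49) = -37*s^2/3 - 224*s/3 - 49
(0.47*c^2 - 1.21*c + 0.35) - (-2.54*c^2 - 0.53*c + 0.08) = 3.01*c^2 - 0.68*c + 0.27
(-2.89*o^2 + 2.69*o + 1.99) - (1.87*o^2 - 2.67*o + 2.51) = -4.76*o^2 + 5.36*o - 0.52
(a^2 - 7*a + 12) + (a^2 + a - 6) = 2*a^2 - 6*a + 6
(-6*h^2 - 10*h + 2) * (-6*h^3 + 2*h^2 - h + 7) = 36*h^5 + 48*h^4 - 26*h^3 - 28*h^2 - 72*h + 14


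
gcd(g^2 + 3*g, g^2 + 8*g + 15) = g + 3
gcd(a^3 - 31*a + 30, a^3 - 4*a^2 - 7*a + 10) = a^2 - 6*a + 5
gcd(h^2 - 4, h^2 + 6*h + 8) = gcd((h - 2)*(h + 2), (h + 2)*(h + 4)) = h + 2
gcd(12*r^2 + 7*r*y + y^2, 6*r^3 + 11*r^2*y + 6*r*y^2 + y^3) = 3*r + y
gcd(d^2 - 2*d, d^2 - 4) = d - 2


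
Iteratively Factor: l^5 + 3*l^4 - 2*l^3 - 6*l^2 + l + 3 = (l - 1)*(l^4 + 4*l^3 + 2*l^2 - 4*l - 3) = (l - 1)*(l + 1)*(l^3 + 3*l^2 - l - 3) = (l - 1)*(l + 1)^2*(l^2 + 2*l - 3) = (l - 1)*(l + 1)^2*(l + 3)*(l - 1)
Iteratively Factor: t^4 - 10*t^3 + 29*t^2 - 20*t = (t - 4)*(t^3 - 6*t^2 + 5*t) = (t - 5)*(t - 4)*(t^2 - t) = t*(t - 5)*(t - 4)*(t - 1)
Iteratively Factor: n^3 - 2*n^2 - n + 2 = (n - 2)*(n^2 - 1) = (n - 2)*(n - 1)*(n + 1)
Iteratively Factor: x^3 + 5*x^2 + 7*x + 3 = (x + 1)*(x^2 + 4*x + 3) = (x + 1)^2*(x + 3)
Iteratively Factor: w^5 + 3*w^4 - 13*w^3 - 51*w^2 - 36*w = (w + 3)*(w^4 - 13*w^2 - 12*w) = (w - 4)*(w + 3)*(w^3 + 4*w^2 + 3*w) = w*(w - 4)*(w + 3)*(w^2 + 4*w + 3) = w*(w - 4)*(w + 3)^2*(w + 1)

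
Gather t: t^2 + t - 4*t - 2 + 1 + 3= t^2 - 3*t + 2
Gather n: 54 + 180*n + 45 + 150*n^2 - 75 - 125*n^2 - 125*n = 25*n^2 + 55*n + 24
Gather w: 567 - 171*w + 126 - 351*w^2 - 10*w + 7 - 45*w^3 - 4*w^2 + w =-45*w^3 - 355*w^2 - 180*w + 700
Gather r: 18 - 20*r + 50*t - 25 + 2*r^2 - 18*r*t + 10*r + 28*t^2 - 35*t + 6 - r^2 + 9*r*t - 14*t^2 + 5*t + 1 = r^2 + r*(-9*t - 10) + 14*t^2 + 20*t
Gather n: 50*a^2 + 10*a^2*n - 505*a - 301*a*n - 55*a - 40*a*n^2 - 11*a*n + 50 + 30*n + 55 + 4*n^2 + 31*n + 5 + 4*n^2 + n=50*a^2 - 560*a + n^2*(8 - 40*a) + n*(10*a^2 - 312*a + 62) + 110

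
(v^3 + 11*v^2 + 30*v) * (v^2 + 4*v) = v^5 + 15*v^4 + 74*v^3 + 120*v^2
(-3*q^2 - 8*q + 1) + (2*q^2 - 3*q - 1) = -q^2 - 11*q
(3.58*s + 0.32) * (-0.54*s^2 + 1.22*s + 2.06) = -1.9332*s^3 + 4.1948*s^2 + 7.7652*s + 0.6592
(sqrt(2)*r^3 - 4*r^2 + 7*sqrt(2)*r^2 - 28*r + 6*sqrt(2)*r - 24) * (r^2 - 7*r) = sqrt(2)*r^5 - 4*r^4 - 43*sqrt(2)*r^3 - 42*sqrt(2)*r^2 + 172*r^2 + 168*r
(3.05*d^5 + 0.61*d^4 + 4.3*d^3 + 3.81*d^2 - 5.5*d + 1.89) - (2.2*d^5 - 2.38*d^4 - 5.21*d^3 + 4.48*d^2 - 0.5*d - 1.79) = 0.85*d^5 + 2.99*d^4 + 9.51*d^3 - 0.67*d^2 - 5.0*d + 3.68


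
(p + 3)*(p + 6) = p^2 + 9*p + 18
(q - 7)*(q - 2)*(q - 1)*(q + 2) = q^4 - 8*q^3 + 3*q^2 + 32*q - 28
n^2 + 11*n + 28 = (n + 4)*(n + 7)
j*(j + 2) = j^2 + 2*j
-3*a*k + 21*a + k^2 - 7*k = (-3*a + k)*(k - 7)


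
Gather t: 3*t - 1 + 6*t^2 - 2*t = 6*t^2 + t - 1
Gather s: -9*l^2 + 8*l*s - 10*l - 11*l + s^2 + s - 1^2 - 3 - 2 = -9*l^2 - 21*l + s^2 + s*(8*l + 1) - 6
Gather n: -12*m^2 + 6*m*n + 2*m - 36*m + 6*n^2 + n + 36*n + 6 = -12*m^2 - 34*m + 6*n^2 + n*(6*m + 37) + 6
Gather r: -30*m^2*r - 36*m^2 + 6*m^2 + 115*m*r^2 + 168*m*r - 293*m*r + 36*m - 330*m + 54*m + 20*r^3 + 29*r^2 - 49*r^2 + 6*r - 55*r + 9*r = -30*m^2 - 240*m + 20*r^3 + r^2*(115*m - 20) + r*(-30*m^2 - 125*m - 40)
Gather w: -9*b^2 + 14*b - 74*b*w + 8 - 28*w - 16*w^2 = -9*b^2 + 14*b - 16*w^2 + w*(-74*b - 28) + 8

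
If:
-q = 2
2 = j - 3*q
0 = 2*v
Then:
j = -4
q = -2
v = 0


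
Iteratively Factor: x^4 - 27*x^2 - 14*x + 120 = (x + 4)*(x^3 - 4*x^2 - 11*x + 30) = (x - 5)*(x + 4)*(x^2 + x - 6) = (x - 5)*(x + 3)*(x + 4)*(x - 2)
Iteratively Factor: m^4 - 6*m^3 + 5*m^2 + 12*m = (m - 4)*(m^3 - 2*m^2 - 3*m) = (m - 4)*(m + 1)*(m^2 - 3*m) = m*(m - 4)*(m + 1)*(m - 3)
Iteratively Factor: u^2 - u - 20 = (u + 4)*(u - 5)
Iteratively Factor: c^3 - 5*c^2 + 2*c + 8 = (c - 4)*(c^2 - c - 2) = (c - 4)*(c - 2)*(c + 1)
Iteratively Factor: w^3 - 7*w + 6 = (w - 1)*(w^2 + w - 6) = (w - 1)*(w + 3)*(w - 2)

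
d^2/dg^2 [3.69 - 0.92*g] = 0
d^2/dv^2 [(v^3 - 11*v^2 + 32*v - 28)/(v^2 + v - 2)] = 4*(23*v^3 - 78*v^2 + 60*v - 32)/(v^6 + 3*v^5 - 3*v^4 - 11*v^3 + 6*v^2 + 12*v - 8)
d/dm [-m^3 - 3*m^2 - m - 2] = -3*m^2 - 6*m - 1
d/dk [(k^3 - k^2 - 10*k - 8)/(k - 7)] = 2*(k^3 - 11*k^2 + 7*k + 39)/(k^2 - 14*k + 49)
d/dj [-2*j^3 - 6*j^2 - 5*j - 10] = -6*j^2 - 12*j - 5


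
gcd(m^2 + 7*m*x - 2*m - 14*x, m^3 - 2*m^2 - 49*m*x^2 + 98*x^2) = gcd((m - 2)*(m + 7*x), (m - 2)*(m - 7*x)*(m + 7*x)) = m^2 + 7*m*x - 2*m - 14*x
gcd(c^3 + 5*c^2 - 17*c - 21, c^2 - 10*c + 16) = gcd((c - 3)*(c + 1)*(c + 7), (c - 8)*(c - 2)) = 1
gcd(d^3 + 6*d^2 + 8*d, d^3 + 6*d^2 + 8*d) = d^3 + 6*d^2 + 8*d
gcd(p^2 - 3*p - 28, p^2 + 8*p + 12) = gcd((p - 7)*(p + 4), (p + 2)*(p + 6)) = 1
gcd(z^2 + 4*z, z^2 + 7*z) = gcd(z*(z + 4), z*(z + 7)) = z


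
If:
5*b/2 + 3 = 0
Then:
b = -6/5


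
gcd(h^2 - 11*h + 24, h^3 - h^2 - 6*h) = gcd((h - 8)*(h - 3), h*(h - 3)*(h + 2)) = h - 3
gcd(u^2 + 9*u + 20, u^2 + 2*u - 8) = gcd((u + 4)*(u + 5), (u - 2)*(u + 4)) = u + 4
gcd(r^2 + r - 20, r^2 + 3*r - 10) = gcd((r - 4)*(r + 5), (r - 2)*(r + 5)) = r + 5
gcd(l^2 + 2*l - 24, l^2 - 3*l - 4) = l - 4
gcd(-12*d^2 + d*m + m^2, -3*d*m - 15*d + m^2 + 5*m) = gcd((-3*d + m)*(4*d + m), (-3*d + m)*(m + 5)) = 3*d - m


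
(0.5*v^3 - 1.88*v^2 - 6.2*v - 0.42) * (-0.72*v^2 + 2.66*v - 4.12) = -0.36*v^5 + 2.6836*v^4 - 2.5968*v^3 - 8.444*v^2 + 24.4268*v + 1.7304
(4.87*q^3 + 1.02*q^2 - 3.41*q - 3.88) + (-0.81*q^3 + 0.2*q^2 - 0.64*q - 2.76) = 4.06*q^3 + 1.22*q^2 - 4.05*q - 6.64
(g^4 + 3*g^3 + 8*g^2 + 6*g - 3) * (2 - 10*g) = -10*g^5 - 28*g^4 - 74*g^3 - 44*g^2 + 42*g - 6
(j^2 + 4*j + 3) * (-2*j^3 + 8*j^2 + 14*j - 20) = -2*j^5 + 40*j^3 + 60*j^2 - 38*j - 60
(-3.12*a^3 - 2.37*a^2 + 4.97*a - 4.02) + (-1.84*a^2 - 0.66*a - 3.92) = -3.12*a^3 - 4.21*a^2 + 4.31*a - 7.94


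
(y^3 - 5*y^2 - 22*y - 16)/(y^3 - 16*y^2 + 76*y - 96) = (y^2 + 3*y + 2)/(y^2 - 8*y + 12)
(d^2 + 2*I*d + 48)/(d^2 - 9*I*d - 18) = (d + 8*I)/(d - 3*I)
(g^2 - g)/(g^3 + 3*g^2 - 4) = g/(g^2 + 4*g + 4)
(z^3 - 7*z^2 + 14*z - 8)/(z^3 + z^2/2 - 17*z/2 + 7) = 2*(z - 4)/(2*z + 7)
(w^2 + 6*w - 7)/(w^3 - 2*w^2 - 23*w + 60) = (w^2 + 6*w - 7)/(w^3 - 2*w^2 - 23*w + 60)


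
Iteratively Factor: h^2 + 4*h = (h)*(h + 4)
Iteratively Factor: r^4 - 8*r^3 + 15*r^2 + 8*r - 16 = (r - 1)*(r^3 - 7*r^2 + 8*r + 16) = (r - 1)*(r + 1)*(r^2 - 8*r + 16) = (r - 4)*(r - 1)*(r + 1)*(r - 4)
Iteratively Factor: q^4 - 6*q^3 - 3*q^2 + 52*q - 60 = (q - 2)*(q^3 - 4*q^2 - 11*q + 30) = (q - 2)*(q + 3)*(q^2 - 7*q + 10) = (q - 5)*(q - 2)*(q + 3)*(q - 2)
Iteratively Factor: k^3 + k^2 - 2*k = (k + 2)*(k^2 - k) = (k - 1)*(k + 2)*(k)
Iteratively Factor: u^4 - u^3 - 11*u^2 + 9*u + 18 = (u - 2)*(u^3 + u^2 - 9*u - 9) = (u - 3)*(u - 2)*(u^2 + 4*u + 3) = (u - 3)*(u - 2)*(u + 1)*(u + 3)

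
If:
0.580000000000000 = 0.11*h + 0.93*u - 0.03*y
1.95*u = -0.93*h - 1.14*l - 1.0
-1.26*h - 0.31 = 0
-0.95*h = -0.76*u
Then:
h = -0.25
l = -0.15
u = -0.31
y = -29.77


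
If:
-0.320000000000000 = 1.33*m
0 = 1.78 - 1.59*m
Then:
No Solution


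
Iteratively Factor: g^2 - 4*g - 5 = (g + 1)*(g - 5)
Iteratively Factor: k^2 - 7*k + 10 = (k - 5)*(k - 2)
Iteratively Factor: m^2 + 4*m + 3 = (m + 3)*(m + 1)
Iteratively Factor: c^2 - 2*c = (c)*(c - 2)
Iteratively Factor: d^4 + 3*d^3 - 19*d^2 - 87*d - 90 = (d + 3)*(d^3 - 19*d - 30) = (d + 3)^2*(d^2 - 3*d - 10) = (d + 2)*(d + 3)^2*(d - 5)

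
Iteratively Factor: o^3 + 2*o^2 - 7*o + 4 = (o - 1)*(o^2 + 3*o - 4) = (o - 1)^2*(o + 4)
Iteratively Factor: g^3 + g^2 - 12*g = (g - 3)*(g^2 + 4*g) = (g - 3)*(g + 4)*(g)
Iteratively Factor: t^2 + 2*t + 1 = (t + 1)*(t + 1)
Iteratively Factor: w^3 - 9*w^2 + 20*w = (w)*(w^2 - 9*w + 20) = w*(w - 4)*(w - 5)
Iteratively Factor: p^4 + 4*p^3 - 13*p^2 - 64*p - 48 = (p + 1)*(p^3 + 3*p^2 - 16*p - 48) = (p + 1)*(p + 3)*(p^2 - 16) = (p - 4)*(p + 1)*(p + 3)*(p + 4)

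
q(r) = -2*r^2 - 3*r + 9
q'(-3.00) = 9.00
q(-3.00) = 0.00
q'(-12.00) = 45.00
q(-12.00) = -243.00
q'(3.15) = -15.60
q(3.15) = -20.30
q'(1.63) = -9.52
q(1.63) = -1.20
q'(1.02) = -7.08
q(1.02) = 3.86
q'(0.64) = -5.56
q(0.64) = 6.26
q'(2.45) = -12.80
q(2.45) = -10.36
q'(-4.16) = 13.64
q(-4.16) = -13.13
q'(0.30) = -4.20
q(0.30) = 7.92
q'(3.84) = -18.36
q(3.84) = -32.01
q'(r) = -4*r - 3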